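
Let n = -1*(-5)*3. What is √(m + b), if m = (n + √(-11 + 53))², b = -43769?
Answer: √(-43769 + (15 + √42)²) ≈ 208.1*I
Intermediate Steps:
n = 15 (n = 5*3 = 15)
m = (15 + √42)² (m = (15 + √(-11 + 53))² = (15 + √42)² ≈ 461.42)
√(m + b) = √((15 + √42)² - 43769) = √(-43769 + (15 + √42)²)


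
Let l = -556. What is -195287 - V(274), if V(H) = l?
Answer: -194731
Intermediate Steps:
V(H) = -556
-195287 - V(274) = -195287 - 1*(-556) = -195287 + 556 = -194731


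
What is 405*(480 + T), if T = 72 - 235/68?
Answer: 15106905/68 ≈ 2.2216e+5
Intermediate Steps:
T = 4661/68 (T = 72 - 235/68 = 4661/68 ≈ 68.544)
405*(480 + T) = 405*(480 + 4661/68) = 405*(37301/68) = 15106905/68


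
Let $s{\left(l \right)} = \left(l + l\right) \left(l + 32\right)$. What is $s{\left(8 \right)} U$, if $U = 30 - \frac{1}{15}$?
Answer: $\frac{57472}{3} \approx 19157.0$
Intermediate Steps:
$s{\left(l \right)} = 2 l \left(32 + l\right)$
$U = \frac{449}{15}$ ($U = 30 - \frac{1}{15} = \frac{449}{15} \approx 29.933$)
$s{\left(8 \right)} U = 2 \cdot 8 \left(32 + 8\right) \frac{449}{15} = 2 \cdot 8 \cdot 40 \cdot \frac{449}{15} = 640 \cdot \frac{449}{15} = \frac{57472}{3}$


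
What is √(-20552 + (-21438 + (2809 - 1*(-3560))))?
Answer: I*√35621 ≈ 188.74*I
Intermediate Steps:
√(-20552 + (-21438 + (2809 - 1*(-3560)))) = √(-20552 + (-21438 + (2809 + 3560))) = √(-20552 + (-21438 + 6369)) = √(-20552 - 15069) = √(-35621) = I*√35621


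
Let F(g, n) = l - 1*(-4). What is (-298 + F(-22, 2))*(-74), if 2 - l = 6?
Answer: 22052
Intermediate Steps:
l = -4 (l = 2 - 1*6 = 2 - 6 = -4)
F(g, n) = 0 (F(g, n) = -4 - 1*(-4) = -4 + 4 = 0)
(-298 + F(-22, 2))*(-74) = (-298 + 0)*(-74) = -298*(-74) = 22052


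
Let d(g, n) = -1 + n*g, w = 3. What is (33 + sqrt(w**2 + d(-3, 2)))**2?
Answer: (33 + sqrt(2))**2 ≈ 1184.3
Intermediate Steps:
d(g, n) = -1 + g*n
(33 + sqrt(w**2 + d(-3, 2)))**2 = (33 + sqrt(3**2 + (-1 - 3*2)))**2 = (33 + sqrt(9 + (-1 - 6)))**2 = (33 + sqrt(9 - 7))**2 = (33 + sqrt(2))**2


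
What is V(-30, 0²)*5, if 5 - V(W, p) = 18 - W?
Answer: -215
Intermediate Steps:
V(W, p) = -13 + W (V(W, p) = 5 - (18 - W) = 5 + (-18 + W) = -13 + W)
V(-30, 0²)*5 = (-13 - 30)*5 = -43*5 = -215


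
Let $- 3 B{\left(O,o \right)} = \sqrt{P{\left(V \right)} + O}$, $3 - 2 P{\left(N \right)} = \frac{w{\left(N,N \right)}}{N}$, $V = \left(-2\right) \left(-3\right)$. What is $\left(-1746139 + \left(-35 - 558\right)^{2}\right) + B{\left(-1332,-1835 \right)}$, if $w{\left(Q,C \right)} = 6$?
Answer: $-1394490 - \frac{11 i \sqrt{11}}{3} \approx -1.3945 \cdot 10^{6} - 12.161 i$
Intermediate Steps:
$V = 6$
$P{\left(N \right)} = \frac{3}{2} - \frac{3}{N}$ ($P{\left(N \right)} = \frac{3}{2} - \frac{6 \frac{1}{N}}{2} = \frac{3}{2} - \frac{3}{N}$)
$B{\left(O,o \right)} = - \frac{\sqrt{1 + O}}{3}$ ($B{\left(O,o \right)} = - \frac{\sqrt{\left(\frac{3}{2} - \frac{3}{6}\right) + O}}{3} = - \frac{\sqrt{\left(\frac{3}{2} - \frac{1}{2}\right) + O}}{3} = - \frac{\sqrt{1 + O}}{3}$)
$\left(-1746139 + \left(-35 - 558\right)^{2}\right) + B{\left(-1332,-1835 \right)} = \left(-1746139 + \left(-35 - 558\right)^{2}\right) - \frac{\sqrt{1 - 1332}}{3} = \left(-1746139 + \left(-593\right)^{2}\right) - \frac{\sqrt{-1331}}{3} = \left(-1746139 + 351649\right) - \frac{11 i \sqrt{11}}{3} = -1394490 - \frac{11 i \sqrt{11}}{3}$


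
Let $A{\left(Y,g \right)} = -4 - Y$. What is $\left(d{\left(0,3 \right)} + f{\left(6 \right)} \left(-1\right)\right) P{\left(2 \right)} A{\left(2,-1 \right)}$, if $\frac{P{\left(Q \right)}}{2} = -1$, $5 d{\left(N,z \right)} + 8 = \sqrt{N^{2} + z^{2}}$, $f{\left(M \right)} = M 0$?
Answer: $-12$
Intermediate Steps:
$f{\left(M \right)} = 0$
$d{\left(N,z \right)} = - \frac{8}{5} + \frac{\sqrt{N^{2} + z^{2}}}{5}$
$P{\left(Q \right)} = -2$ ($P{\left(Q \right)} = 2 \left(-1\right) = -2$)
$\left(d{\left(0,3 \right)} + f{\left(6 \right)} \left(-1\right)\right) P{\left(2 \right)} A{\left(2,-1 \right)} = \left(\left(- \frac{8}{5} + \frac{\sqrt{0^{2} + 3^{2}}}{5}\right) + 0 \left(-1\right)\right) \left(-2\right) \left(-4 - 2\right) = \left(\left(- \frac{8}{5} + \frac{\sqrt{0 + 9}}{5}\right) + 0\right) \left(-2\right) \left(-4 - 2\right) = \left(\left(- \frac{8}{5} + \frac{\sqrt{9}}{5}\right) + 0\right) \left(-2\right) \left(-6\right) = \left(\left(- \frac{8}{5} + \frac{1}{5} \cdot 3\right) + 0\right) \left(-2\right) \left(-6\right) = \left(\left(- \frac{8}{5} + \frac{3}{5}\right) + 0\right) \left(-2\right) \left(-6\right) = \left(-1 + 0\right) \left(-2\right) \left(-6\right) = \left(-1\right) \left(-2\right) \left(-6\right) = 2 \left(-6\right) = -12$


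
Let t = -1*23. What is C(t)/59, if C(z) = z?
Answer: -23/59 ≈ -0.38983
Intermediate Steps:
t = -23
C(t)/59 = -23/59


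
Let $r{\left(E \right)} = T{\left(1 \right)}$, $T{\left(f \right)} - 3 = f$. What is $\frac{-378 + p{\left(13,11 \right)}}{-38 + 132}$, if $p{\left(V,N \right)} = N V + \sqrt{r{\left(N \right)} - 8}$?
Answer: $- \frac{5}{2} + \frac{i}{47} \approx -2.5 + 0.021277 i$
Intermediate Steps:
$T{\left(f \right)} = 3 + f$
$r{\left(E \right)} = 4$ ($r{\left(E \right)} = 3 + 1 = 4$)
$p{\left(V,N \right)} = 2 i + N V$ ($p{\left(V,N \right)} = N V + \sqrt{4 - 8} = N V + \sqrt{-4} = N V + 2 i = 2 i + N V$)
$\frac{-378 + p{\left(13,11 \right)}}{-38 + 132} = \frac{-378 + \left(2 i + 11 \cdot 13\right)}{-38 + 132} = \frac{-378 + \left(2 i + 143\right)}{94} = \left(-378 + \left(143 + 2 i\right)\right) \frac{1}{94} = \left(-235 + 2 i\right) \frac{1}{94} = - \frac{5}{2} + \frac{i}{47}$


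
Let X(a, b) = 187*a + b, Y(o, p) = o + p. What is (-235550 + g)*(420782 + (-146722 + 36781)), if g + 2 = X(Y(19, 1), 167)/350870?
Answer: -25690426237476053/350870 ≈ -7.3219e+10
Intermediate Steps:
X(a, b) = b + 187*a
g = -697833/350870 (g = -2 + (167 + 187*(19 + 1))/350870 = -2 + (167 + 187*20)*(1/350870) = -2 + (167 + 3740)*(1/350870) = -2 + 3907*(1/350870) = -2 + 3907/350870 = -697833/350870 ≈ -1.9889)
(-235550 + g)*(420782 + (-146722 + 36781)) = (-235550 - 697833/350870)*(420782 + (-146722 + 36781)) = -82648126333*(420782 - 109941)/350870 = -82648126333/350870*310841 = -25690426237476053/350870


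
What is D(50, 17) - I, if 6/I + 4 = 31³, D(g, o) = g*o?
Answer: 8439648/9929 ≈ 850.00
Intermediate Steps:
I = 2/9929 (I = 6/(-4 + 31³) = 6/(-4 + 29791) = 6/29787 = 6*(1/29787) = 2/9929 ≈ 0.00020143)
D(50, 17) - I = 50*17 - 1*2/9929 = 850 - 2/9929 = 8439648/9929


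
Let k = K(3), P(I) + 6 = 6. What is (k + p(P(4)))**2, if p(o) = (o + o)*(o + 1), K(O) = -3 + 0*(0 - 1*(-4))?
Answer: 9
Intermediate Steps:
K(O) = -3 (K(O) = -3 + 0*(0 + 4) = -3 + 0*4 = -3 + 0 = -3)
P(I) = 0 (P(I) = -6 + 6 = 0)
k = -3
p(o) = 2*o*(1 + o) (p(o) = (2*o)*(1 + o) = 2*o*(1 + o))
(k + p(P(4)))**2 = (-3 + 2*0*(1 + 0))**2 = (-3 + 2*0*1)**2 = (-3 + 0)**2 = (-3)**2 = 9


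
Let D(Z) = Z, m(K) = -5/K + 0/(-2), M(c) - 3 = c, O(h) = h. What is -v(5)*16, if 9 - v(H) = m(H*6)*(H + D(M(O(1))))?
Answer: -168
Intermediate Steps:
M(c) = 3 + c
m(K) = -5/K (m(K) = -5/K + 0*(-1/2) = -5/K + 0 = -5/K)
v(H) = 9 + 5*(4 + H)/(6*H) (v(H) = 9 - (-5*1/(6*H))*(H + (3 + 1)) = 9 - (-5*1/(6*H))*(H + 4) = 9 - (-5/(6*H))*(4 + H) = 9 - (-5)*(4 + H)/(6*H) = 9 + 5*(4 + H)/(6*H))
-v(5)*16 = -(1/6)*(20 + 59*5)/5*16 = -(1/6)*(1/5)*(20 + 295)*16 = -(1/6)*(1/5)*315*16 = -21*16/2 = -1*168 = -168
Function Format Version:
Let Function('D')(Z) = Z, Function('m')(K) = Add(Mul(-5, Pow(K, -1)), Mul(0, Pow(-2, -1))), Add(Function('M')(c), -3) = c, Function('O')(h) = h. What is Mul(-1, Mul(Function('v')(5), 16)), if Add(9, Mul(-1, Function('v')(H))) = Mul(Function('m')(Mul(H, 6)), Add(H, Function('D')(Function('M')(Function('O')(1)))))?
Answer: -168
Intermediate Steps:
Function('M')(c) = Add(3, c)
Function('m')(K) = Mul(-5, Pow(K, -1)) (Function('m')(K) = Add(Mul(-5, Pow(K, -1)), Mul(0, Rational(-1, 2))) = Add(Mul(-5, Pow(K, -1)), 0) = Mul(-5, Pow(K, -1)))
Function('v')(H) = Add(9, Mul(Rational(5, 6), Pow(H, -1), Add(4, H))) (Function('v')(H) = Add(9, Mul(-1, Mul(Mul(-5, Pow(Mul(H, 6), -1)), Add(H, Add(3, 1))))) = Add(9, Mul(-1, Mul(Mul(-5, Pow(Mul(6, H), -1)), Add(H, 4)))) = Add(9, Mul(-1, Mul(Mul(-5, Mul(Rational(1, 6), Pow(H, -1))), Add(4, H)))) = Add(9, Mul(-1, Mul(Mul(Rational(-5, 6), Pow(H, -1)), Add(4, H)))) = Add(9, Mul(-1, Mul(Rational(-5, 6), Pow(H, -1), Add(4, H)))) = Add(9, Mul(Rational(5, 6), Pow(H, -1), Add(4, H))))
Mul(-1, Mul(Function('v')(5), 16)) = Mul(-1, Mul(Mul(Rational(1, 6), Pow(5, -1), Add(20, Mul(59, 5))), 16)) = Mul(-1, Mul(Mul(Rational(1, 6), Rational(1, 5), Add(20, 295)), 16)) = Mul(-1, Mul(Mul(Rational(1, 6), Rational(1, 5), 315), 16)) = Mul(-1, Mul(Rational(21, 2), 16)) = Mul(-1, 168) = -168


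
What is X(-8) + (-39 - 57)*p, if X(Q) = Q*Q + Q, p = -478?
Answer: 45944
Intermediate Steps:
X(Q) = Q + Q² (X(Q) = Q² + Q = Q + Q²)
X(-8) + (-39 - 57)*p = -8*(1 - 8) + (-39 - 57)*(-478) = -8*(-7) - 96*(-478) = 56 + 45888 = 45944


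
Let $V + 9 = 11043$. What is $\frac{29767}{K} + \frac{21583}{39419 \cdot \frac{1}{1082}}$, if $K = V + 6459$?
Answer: $\frac{24099060043}{40562151} \approx 594.13$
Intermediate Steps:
$V = 11034$ ($V = -9 + 11043 = 11034$)
$K = 17493$ ($K = 11034 + 6459 = 17493$)
$\frac{29767}{K} + \frac{21583}{39419 \cdot \frac{1}{1082}} = \frac{29767}{17493} + \frac{21583}{39419 \cdot \frac{1}{1082}} = 29767 \cdot \frac{1}{17493} + \frac{21583}{39419 \cdot \frac{1}{1082}} = \frac{1751}{1029} + \frac{21583}{\frac{39419}{1082}} = \frac{1751}{1029} + 21583 \cdot \frac{1082}{39419} = \frac{1751}{1029} + \frac{23352806}{39419} = \frac{24099060043}{40562151}$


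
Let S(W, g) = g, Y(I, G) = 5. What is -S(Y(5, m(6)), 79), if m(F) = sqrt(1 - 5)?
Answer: -79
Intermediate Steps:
m(F) = 2*I (m(F) = sqrt(-4) = 2*I)
-S(Y(5, m(6)), 79) = -1*79 = -79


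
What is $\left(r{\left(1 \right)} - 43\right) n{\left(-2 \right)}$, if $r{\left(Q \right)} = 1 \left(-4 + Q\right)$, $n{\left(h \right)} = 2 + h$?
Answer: $0$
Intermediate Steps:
$r{\left(Q \right)} = -4 + Q$
$\left(r{\left(1 \right)} - 43\right) n{\left(-2 \right)} = \left(\left(-4 + 1\right) - 43\right) \left(2 - 2\right) = \left(-3 - 43\right) 0 = \left(-46\right) 0 = 0$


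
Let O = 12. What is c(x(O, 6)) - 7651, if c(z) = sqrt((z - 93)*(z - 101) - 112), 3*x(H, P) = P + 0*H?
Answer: -7651 + sqrt(8897) ≈ -7556.7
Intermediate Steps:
x(H, P) = P/3 (x(H, P) = (P + 0*H)/3 = (P + 0)/3 = P/3)
c(z) = sqrt(-112 + (-101 + z)*(-93 + z)) (c(z) = sqrt((-93 + z)*(-101 + z) - 112) = sqrt((-101 + z)*(-93 + z) - 112) = sqrt(-112 + (-101 + z)*(-93 + z)))
c(x(O, 6)) - 7651 = sqrt(9281 + ((1/3)*6)**2 - 194*6/3) - 7651 = sqrt(9281 + 2**2 - 194*2) - 7651 = sqrt(9281 + 4 - 388) - 7651 = sqrt(8897) - 7651 = -7651 + sqrt(8897)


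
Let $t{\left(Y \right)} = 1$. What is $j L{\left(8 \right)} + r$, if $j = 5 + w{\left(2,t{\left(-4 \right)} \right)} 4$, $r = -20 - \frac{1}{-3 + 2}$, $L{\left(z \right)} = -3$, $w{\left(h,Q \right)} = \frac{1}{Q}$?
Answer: $-46$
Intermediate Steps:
$r = -19$ ($r = -20 - \frac{1}{-1} = -20 - -1 = -20 + 1 = -19$)
$j = 9$ ($j = 5 + 1^{-1} \cdot 4 = 5 + 1 \cdot 4 = 5 + 4 = 9$)
$j L{\left(8 \right)} + r = 9 \left(-3\right) - 19 = -27 - 19 = -46$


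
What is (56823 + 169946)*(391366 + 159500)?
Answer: 124919331954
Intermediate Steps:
(56823 + 169946)*(391366 + 159500) = 226769*550866 = 124919331954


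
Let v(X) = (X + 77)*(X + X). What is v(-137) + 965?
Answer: 17405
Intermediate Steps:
v(X) = 2*X*(77 + X) (v(X) = (77 + X)*(2*X) = 2*X*(77 + X))
v(-137) + 965 = 2*(-137)*(77 - 137) + 965 = 2*(-137)*(-60) + 965 = 16440 + 965 = 17405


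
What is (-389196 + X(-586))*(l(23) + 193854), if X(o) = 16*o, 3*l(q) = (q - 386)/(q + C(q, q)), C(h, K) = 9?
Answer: -618106155101/8 ≈ -7.7263e+10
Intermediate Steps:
l(q) = (-386 + q)/(3*(9 + q)) (l(q) = ((q - 386)/(q + 9))/3 = ((-386 + q)/(9 + q))/3 = (-386 + q)/(3*(9 + q)))
(-389196 + X(-586))*(l(23) + 193854) = (-389196 + 16*(-586))*((-386 + 23)/(3*(9 + 23)) + 193854) = (-389196 - 9376)*((⅓)*(-363)/32 + 193854) = -398572*((⅓)*(1/32)*(-363) + 193854) = -398572*(-121/32 + 193854) = -398572*6203207/32 = -618106155101/8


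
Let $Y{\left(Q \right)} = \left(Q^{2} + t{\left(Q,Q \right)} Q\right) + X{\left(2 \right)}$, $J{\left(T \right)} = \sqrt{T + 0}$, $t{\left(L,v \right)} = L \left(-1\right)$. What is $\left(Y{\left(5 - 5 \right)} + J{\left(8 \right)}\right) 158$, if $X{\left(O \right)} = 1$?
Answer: $158 + 316 \sqrt{2} \approx 604.89$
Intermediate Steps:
$t{\left(L,v \right)} = - L$
$J{\left(T \right)} = \sqrt{T}$
$Y{\left(Q \right)} = 1$ ($Y{\left(Q \right)} = \left(Q^{2} + - Q Q\right) + 1 = \left(Q^{2} - Q^{2}\right) + 1 = 0 + 1 = 1$)
$\left(Y{\left(5 - 5 \right)} + J{\left(8 \right)}\right) 158 = \left(1 + \sqrt{8}\right) 158 = \left(1 + 2 \sqrt{2}\right) 158 = 158 + 316 \sqrt{2}$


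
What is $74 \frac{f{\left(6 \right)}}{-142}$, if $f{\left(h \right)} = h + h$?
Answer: $- \frac{444}{71} \approx -6.2535$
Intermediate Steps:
$f{\left(h \right)} = 2 h$
$74 \frac{f{\left(6 \right)}}{-142} = 74 \frac{2 \cdot 6}{-142} = 74 \cdot 12 \left(- \frac{1}{142}\right) = 74 \left(- \frac{6}{71}\right) = - \frac{444}{71}$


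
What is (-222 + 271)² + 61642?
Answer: 64043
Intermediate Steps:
(-222 + 271)² + 61642 = 49² + 61642 = 2401 + 61642 = 64043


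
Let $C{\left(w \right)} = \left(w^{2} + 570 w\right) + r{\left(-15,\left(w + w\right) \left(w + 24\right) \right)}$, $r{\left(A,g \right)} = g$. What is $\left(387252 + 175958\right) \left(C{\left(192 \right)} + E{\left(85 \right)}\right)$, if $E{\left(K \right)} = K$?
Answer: $129162638930$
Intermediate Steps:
$C{\left(w \right)} = w^{2} + 570 w + 2 w \left(24 + w\right)$ ($C{\left(w \right)} = \left(w^{2} + 570 w\right) + \left(w + w\right) \left(w + 24\right) = \left(w^{2} + 570 w\right) + 2 w \left(24 + w\right) = w^{2} + 570 w + 2 w \left(24 + w\right)$)
$\left(387252 + 175958\right) \left(C{\left(192 \right)} + E{\left(85 \right)}\right) = \left(387252 + 175958\right) \left(3 \cdot 192 \left(206 + 192\right) + 85\right) = 563210 \left(3 \cdot 192 \cdot 398 + 85\right) = 563210 \left(229248 + 85\right) = 563210 \cdot 229333 = 129162638930$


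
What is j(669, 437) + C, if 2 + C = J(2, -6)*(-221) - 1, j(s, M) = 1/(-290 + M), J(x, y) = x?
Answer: -65414/147 ≈ -444.99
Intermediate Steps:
C = -445 (C = -2 + (2*(-221) - 1) = -2 + (-442 - 1) = -2 - 443 = -445)
j(669, 437) + C = 1/(-290 + 437) - 445 = 1/147 - 445 = -65414/147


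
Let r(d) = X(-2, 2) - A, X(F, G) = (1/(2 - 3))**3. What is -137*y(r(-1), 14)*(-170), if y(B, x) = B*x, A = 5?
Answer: -1956360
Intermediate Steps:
X(F, G) = -1 (X(F, G) = (1/(-1))**3 = (-1)**3 = -1)
r(d) = -6 (r(d) = -1 - 1*5 = -1 - 5 = -6)
-137*y(r(-1), 14)*(-170) = -(-822)*14*(-170) = -137*(-84)*(-170) = 11508*(-170) = -1956360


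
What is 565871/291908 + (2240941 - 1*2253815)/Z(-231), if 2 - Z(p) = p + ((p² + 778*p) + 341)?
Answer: 67682624287/36853093092 ≈ 1.8366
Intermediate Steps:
Z(p) = -339 - p² - 779*p (Z(p) = 2 - (p + ((p² + 778*p) + 341)) = 2 - (p + (341 + p² + 778*p)) = 2 - (341 + p² + 779*p) = 2 + (-341 - p² - 779*p) = -339 - p² - 779*p)
565871/291908 + (2240941 - 1*2253815)/Z(-231) = 565871/291908 + (2240941 - 1*2253815)/(-339 - 1*(-231)² - 779*(-231)) = 565871*(1/291908) + (2240941 - 2253815)/(-339 - 1*53361 + 179949) = 565871/291908 - 12874/(-339 - 53361 + 179949) = 565871/291908 - 12874/126249 = 67682624287/36853093092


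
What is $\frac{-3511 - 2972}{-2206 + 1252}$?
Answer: $\frac{2161}{318} \approx 6.7956$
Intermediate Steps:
$\frac{-3511 - 2972}{-2206 + 1252} = - \frac{6483}{-954} = \left(-6483\right) \left(- \frac{1}{954}\right) = \frac{2161}{318}$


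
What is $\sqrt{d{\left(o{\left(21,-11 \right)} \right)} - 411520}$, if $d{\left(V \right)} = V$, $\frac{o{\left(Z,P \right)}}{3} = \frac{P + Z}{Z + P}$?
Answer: $i \sqrt{411517} \approx 641.5 i$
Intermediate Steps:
$o{\left(Z,P \right)} = 3$ ($o{\left(Z,P \right)} = 3 \frac{P + Z}{Z + P} = 3 \frac{P + Z}{P + Z} = 3 \cdot 1 = 3$)
$\sqrt{d{\left(o{\left(21,-11 \right)} \right)} - 411520} = \sqrt{3 - 411520} = \sqrt{-411517} = i \sqrt{411517}$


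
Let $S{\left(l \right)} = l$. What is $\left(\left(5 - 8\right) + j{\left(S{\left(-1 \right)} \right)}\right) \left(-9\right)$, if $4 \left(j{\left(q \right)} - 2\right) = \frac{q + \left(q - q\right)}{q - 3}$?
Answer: $\frac{135}{16} \approx 8.4375$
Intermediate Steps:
$j{\left(q \right)} = 2 + \frac{q}{4 \left(-3 + q\right)}$ ($j{\left(q \right)} = 2 + \frac{\left(q + \left(q - q\right)\right) \frac{1}{q - 3}}{4} = 2 + \frac{\left(q + 0\right) \frac{1}{-3 + q}}{4} = 2 + \frac{q \frac{1}{-3 + q}}{4} = 2 + \frac{q}{4 \left(-3 + q\right)}$)
$\left(\left(5 - 8\right) + j{\left(S{\left(-1 \right)} \right)}\right) \left(-9\right) = \left(\left(5 - 8\right) + \frac{3 \left(-8 + 3 \left(-1\right)\right)}{4 \left(-3 - 1\right)}\right) \left(-9\right) = \left(-3 + \frac{3 \left(-8 - 3\right)}{4 \left(-4\right)}\right) \left(-9\right) = \left(-3 + \frac{3}{4} \left(- \frac{1}{4}\right) \left(-11\right)\right) \left(-9\right) = \left(-3 + \frac{33}{16}\right) \left(-9\right) = \left(- \frac{15}{16}\right) \left(-9\right) = \frac{135}{16}$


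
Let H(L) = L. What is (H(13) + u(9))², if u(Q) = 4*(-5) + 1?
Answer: 36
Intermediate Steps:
u(Q) = -19 (u(Q) = -20 + 1 = -19)
(H(13) + u(9))² = (13 - 19)² = (-6)² = 36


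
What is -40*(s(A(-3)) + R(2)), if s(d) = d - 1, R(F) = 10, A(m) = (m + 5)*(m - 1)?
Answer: -40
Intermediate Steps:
A(m) = (-1 + m)*(5 + m) (A(m) = (5 + m)*(-1 + m) = (-1 + m)*(5 + m))
s(d) = -1 + d
-40*(s(A(-3)) + R(2)) = -40*((-1 + (-5 + (-3)² + 4*(-3))) + 10) = -40*((-1 + (-5 + 9 - 12)) + 10) = -40*((-1 - 8) + 10) = -40*(-9 + 10) = -40*1 = -40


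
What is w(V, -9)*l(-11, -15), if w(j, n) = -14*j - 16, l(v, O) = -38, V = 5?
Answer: 3268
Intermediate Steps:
w(j, n) = -16 - 14*j
w(V, -9)*l(-11, -15) = (-16 - 14*5)*(-38) = (-16 - 70)*(-38) = -86*(-38) = 3268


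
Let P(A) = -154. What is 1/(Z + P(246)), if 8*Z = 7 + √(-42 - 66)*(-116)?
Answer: -9800/2953873 + 5568*I*√3/2953873 ≈ -0.0033177 + 0.0032649*I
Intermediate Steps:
Z = 7/8 - 87*I*√3 (Z = (7 + √(-42 - 66)*(-116))/8 = (7 + √(-108)*(-116))/8 = (7 + (6*I*√3)*(-116))/8 = (7 - 696*I*√3)/8 = 7/8 - 87*I*√3 ≈ 0.875 - 150.69*I)
1/(Z + P(246)) = 1/((7/8 - 87*I*√3) - 154) = 1/(-1225/8 - 87*I*√3)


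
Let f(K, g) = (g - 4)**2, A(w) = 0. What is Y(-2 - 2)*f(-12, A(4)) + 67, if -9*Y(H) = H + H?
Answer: 731/9 ≈ 81.222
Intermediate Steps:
f(K, g) = (-4 + g)**2
Y(H) = -2*H/9 (Y(H) = -(H + H)/9 = -2*H/9)
Y(-2 - 2)*f(-12, A(4)) + 67 = (-2*(-2 - 2)/9)*(-4 + 0)**2 + 67 = -2/9*(-4)*(-4)**2 + 67 = (8/9)*16 + 67 = 128/9 + 67 = 731/9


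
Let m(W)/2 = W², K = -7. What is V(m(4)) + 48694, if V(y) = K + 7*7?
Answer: 48736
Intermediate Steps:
m(W) = 2*W²
V(y) = 42 (V(y) = -7 + 7*7 = -7 + 49 = 42)
V(m(4)) + 48694 = 42 + 48694 = 48736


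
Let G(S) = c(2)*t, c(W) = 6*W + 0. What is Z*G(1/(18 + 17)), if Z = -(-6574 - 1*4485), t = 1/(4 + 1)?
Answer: 132708/5 ≈ 26542.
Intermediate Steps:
c(W) = 6*W
t = 1/5 ≈ 0.20000
G(S) = 12/5 (G(S) = (6*2)*(1/5) = 12*(1/5) = 12/5)
Z = 11059 (Z = -(-6574 - 4485) = -1*(-11059) = 11059)
Z*G(1/(18 + 17)) = 11059*(12/5) = 132708/5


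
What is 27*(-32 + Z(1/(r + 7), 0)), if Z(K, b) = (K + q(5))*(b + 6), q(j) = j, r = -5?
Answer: 27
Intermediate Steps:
Z(K, b) = (5 + K)*(6 + b) (Z(K, b) = (K + 5)*(b + 6) = (5 + K)*(6 + b))
27*(-32 + Z(1/(r + 7), 0)) = 27*(-32 + (30 + 5*0 + 6/(-5 + 7) + 0/(-5 + 7))) = 27*(-32 + (30 + 0 + 6/2 + 0/2)) = 27*(-32 + (30 + 0 + 6*(1/2) + (1/2)*0)) = 27*(-32 + (30 + 0 + 3 + 0)) = 27*(-32 + 33) = 27*1 = 27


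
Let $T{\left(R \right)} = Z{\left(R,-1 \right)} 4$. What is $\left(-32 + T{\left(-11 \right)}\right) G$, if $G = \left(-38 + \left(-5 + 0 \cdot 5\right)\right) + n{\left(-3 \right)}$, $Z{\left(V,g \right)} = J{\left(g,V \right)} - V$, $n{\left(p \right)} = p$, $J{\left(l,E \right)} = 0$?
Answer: $-552$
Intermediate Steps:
$Z{\left(V,g \right)} = - V$ ($Z{\left(V,g \right)} = 0 - V = - V$)
$G = -46$ ($G = \left(-38 + \left(-5 + 0 \cdot 5\right)\right) - 3 = \left(-38 + \left(-5 + 0\right)\right) - 3 = \left(-38 - 5\right) - 3 = -43 - 3 = -46$)
$T{\left(R \right)} = - 4 R$ ($T{\left(R \right)} = - R 4 = - 4 R$)
$\left(-32 + T{\left(-11 \right)}\right) G = \left(-32 - -44\right) \left(-46\right) = \left(-32 + 44\right) \left(-46\right) = 12 \left(-46\right) = -552$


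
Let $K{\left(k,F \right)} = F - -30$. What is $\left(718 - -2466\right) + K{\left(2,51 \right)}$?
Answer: $3265$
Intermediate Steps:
$K{\left(k,F \right)} = 30 + F$ ($K{\left(k,F \right)} = F + 30 = 30 + F$)
$\left(718 - -2466\right) + K{\left(2,51 \right)} = \left(718 - -2466\right) + \left(30 + 51\right) = \left(718 + 2466\right) + 81 = 3184 + 81 = 3265$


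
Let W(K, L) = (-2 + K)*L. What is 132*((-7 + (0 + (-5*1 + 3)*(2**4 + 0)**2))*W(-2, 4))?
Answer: 1096128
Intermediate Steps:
W(K, L) = L*(-2 + K)
132*((-7 + (0 + (-5*1 + 3)*(2**4 + 0)**2))*W(-2, 4)) = 132*((-7 + (0 + (-5*1 + 3)*(2**4 + 0)**2))*(4*(-2 - 2))) = 132*((-7 + (0 + (-5 + 3)*(16 + 0)**2))*(4*(-4))) = 132*((-7 + (0 - 2*16**2))*(-16)) = 132*((-7 + (0 - 2*256))*(-16)) = 132*((-7 + (0 - 512))*(-16)) = 132*((-7 - 512)*(-16)) = 132*(-519*(-16)) = 132*8304 = 1096128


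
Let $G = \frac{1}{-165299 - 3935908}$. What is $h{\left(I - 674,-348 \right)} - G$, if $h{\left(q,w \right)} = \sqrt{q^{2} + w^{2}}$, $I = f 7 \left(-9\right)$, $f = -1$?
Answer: $\frac{1}{4101207} + 5 \sqrt{19777} \approx 703.15$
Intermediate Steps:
$G = - \frac{1}{4101207}$ ($G = \frac{1}{-4101207} = - \frac{1}{4101207} \approx -2.4383 \cdot 10^{-7}$)
$I = 63$ ($I = \left(-1\right) 7 \left(-9\right) = \left(-7\right) \left(-9\right) = 63$)
$h{\left(I - 674,-348 \right)} - G = \sqrt{\left(63 - 674\right)^{2} + \left(-348\right)^{2}} - - \frac{1}{4101207} = \sqrt{\left(63 - 674\right)^{2} + 121104} + \frac{1}{4101207} = \sqrt{\left(-611\right)^{2} + 121104} + \frac{1}{4101207} = \sqrt{373321 + 121104} + \frac{1}{4101207} = \sqrt{494425} + \frac{1}{4101207} = 5 \sqrt{19777} + \frac{1}{4101207} = \frac{1}{4101207} + 5 \sqrt{19777}$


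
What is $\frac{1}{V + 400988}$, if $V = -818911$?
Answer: $- \frac{1}{417923} \approx -2.3928 \cdot 10^{-6}$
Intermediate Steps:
$\frac{1}{V + 400988} = \frac{1}{-818911 + 400988} = \frac{1}{-417923} = - \frac{1}{417923}$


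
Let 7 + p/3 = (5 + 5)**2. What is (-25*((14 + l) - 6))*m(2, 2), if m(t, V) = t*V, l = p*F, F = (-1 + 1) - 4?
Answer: 110800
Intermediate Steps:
p = 279 (p = -21 + 3*(5 + 5)**2 = -21 + 3*10**2 = -21 + 3*100 = -21 + 300 = 279)
F = -4 (F = 0 - 4 = -4)
l = -1116 (l = 279*(-4) = -1116)
m(t, V) = V*t
(-25*((14 + l) - 6))*m(2, 2) = (-25*((14 - 1116) - 6))*(2*2) = -25*(-1102 - 6)*4 = -25*(-1108)*4 = 27700*4 = 110800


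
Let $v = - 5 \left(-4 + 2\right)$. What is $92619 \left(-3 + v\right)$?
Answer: $648333$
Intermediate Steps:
$v = 10$ ($v = \left(-5\right) \left(-2\right) = 10$)
$92619 \left(-3 + v\right) = 92619 \left(-3 + 10\right) = 92619 \cdot 7 = 648333$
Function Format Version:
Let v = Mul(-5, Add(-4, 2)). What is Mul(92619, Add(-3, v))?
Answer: 648333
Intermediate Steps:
v = 10 (v = Mul(-5, -2) = 10)
Mul(92619, Add(-3, v)) = Mul(92619, Add(-3, 10)) = Mul(92619, 7) = 648333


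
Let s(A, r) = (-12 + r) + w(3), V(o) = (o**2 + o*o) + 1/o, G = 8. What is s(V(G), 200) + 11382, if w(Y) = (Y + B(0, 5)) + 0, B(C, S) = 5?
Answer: 11578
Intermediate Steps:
w(Y) = 5 + Y (w(Y) = (Y + 5) + 0 = (5 + Y) + 0 = 5 + Y)
V(o) = 1/o + 2*o**2 (V(o) = (o**2 + o**2) + 1/o = 2*o**2 + 1/o = 1/o + 2*o**2)
s(A, r) = -4 + r (s(A, r) = (-12 + r) + (5 + 3) = (-12 + r) + 8 = -4 + r)
s(V(G), 200) + 11382 = (-4 + 200) + 11382 = 196 + 11382 = 11578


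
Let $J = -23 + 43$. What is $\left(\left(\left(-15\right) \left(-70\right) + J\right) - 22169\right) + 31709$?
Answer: $10610$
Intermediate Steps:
$J = 20$
$\left(\left(\left(-15\right) \left(-70\right) + J\right) - 22169\right) + 31709 = \left(\left(\left(-15\right) \left(-70\right) + 20\right) - 22169\right) + 31709 = \left(\left(1050 + 20\right) - 22169\right) + 31709 = \left(1070 - 22169\right) + 31709 = -21099 + 31709 = 10610$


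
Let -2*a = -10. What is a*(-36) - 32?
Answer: -212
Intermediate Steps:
a = 5 (a = -1/2*(-10) = 5)
a*(-36) - 32 = 5*(-36) - 32 = -180 - 32 = -212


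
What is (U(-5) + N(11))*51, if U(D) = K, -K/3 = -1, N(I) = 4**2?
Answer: 969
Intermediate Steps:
N(I) = 16
K = 3 (K = -3*(-1) = 3)
U(D) = 3
(U(-5) + N(11))*51 = (3 + 16)*51 = 19*51 = 969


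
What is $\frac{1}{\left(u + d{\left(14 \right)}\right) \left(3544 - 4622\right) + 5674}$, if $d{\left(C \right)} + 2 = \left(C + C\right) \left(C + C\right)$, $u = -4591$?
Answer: $\frac{1}{4111776} \approx 2.432 \cdot 10^{-7}$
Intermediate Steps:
$d{\left(C \right)} = -2 + 4 C^{2}$ ($d{\left(C \right)} = -2 + \left(C + C\right) \left(C + C\right) = -2 + 2 C 2 C = -2 + 4 C^{2}$)
$\frac{1}{\left(u + d{\left(14 \right)}\right) \left(3544 - 4622\right) + 5674} = \frac{1}{\left(-4591 - \left(2 - 4 \cdot 14^{2}\right)\right) \left(3544 - 4622\right) + 5674} = \frac{1}{\left(-4591 + \left(-2 + 4 \cdot 196\right)\right) \left(-1078\right) + 5674} = \frac{1}{\left(-4591 + \left(-2 + 784\right)\right) \left(-1078\right) + 5674} = \frac{1}{\left(-4591 + 782\right) \left(-1078\right) + 5674} = \frac{1}{\left(-3809\right) \left(-1078\right) + 5674} = \frac{1}{4106102 + 5674} = \frac{1}{4111776}$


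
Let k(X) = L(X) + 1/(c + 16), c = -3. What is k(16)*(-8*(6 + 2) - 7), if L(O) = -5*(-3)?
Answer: -13916/13 ≈ -1070.5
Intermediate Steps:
L(O) = 15
k(X) = 196/13 (k(X) = 15 + 1/(-3 + 16) = 15 + 1/13 = 196/13)
k(16)*(-8*(6 + 2) - 7) = 196*(-8*(6 + 2) - 7)/13 = 196*(-8*8 - 7)/13 = 196*(-64 - 7)/13 = (196/13)*(-71) = -13916/13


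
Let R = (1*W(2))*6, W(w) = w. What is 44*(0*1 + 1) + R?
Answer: 56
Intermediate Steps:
R = 12 (R = (1*2)*6 = 2*6 = 12)
44*(0*1 + 1) + R = 44*(0*1 + 1) + 12 = 44*(0 + 1) + 12 = 44*1 + 12 = 44 + 12 = 56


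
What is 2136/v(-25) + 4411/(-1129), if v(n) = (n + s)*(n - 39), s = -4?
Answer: -721909/261928 ≈ -2.7561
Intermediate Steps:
v(n) = (-39 + n)*(-4 + n) (v(n) = (n - 4)*(n - 39) = (-4 + n)*(-39 + n) = (-39 + n)*(-4 + n))
2136/v(-25) + 4411/(-1129) = 2136/(156 + (-25)² - 43*(-25)) + 4411/(-1129) = 2136/(156 + 625 + 1075) + 4411*(-1/1129) = 2136/1856 - 4411/1129 = 2136*(1/1856) - 4411/1129 = 267/232 - 4411/1129 = -721909/261928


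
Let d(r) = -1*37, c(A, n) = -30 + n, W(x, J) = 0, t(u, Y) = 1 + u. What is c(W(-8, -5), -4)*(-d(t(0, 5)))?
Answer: -1258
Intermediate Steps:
d(r) = -37
c(W(-8, -5), -4)*(-d(t(0, 5))) = (-30 - 4)*(-1*(-37)) = -34*37 = -1258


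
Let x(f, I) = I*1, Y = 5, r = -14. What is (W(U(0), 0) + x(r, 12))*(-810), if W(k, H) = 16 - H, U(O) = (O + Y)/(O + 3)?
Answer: -22680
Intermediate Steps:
U(O) = (5 + O)/(3 + O) (U(O) = (O + 5)/(O + 3) = (5 + O)/(3 + O))
x(f, I) = I
(W(U(0), 0) + x(r, 12))*(-810) = ((16 - 1*0) + 12)*(-810) = ((16 + 0) + 12)*(-810) = (16 + 12)*(-810) = 28*(-810) = -22680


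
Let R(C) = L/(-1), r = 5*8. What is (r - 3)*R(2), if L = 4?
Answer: -148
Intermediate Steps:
r = 40
R(C) = -4 (R(C) = 4/(-1) = 4*(-1) = -4)
(r - 3)*R(2) = (40 - 3)*(-4) = 37*(-4) = -148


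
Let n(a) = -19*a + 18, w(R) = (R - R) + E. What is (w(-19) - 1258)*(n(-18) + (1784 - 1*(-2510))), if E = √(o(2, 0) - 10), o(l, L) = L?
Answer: -5854732 + 4654*I*√10 ≈ -5.8547e+6 + 14717.0*I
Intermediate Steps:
E = I*√10 (E = √(0 - 10) = √(-10) = I*√10 ≈ 3.1623*I)
w(R) = I*√10 (w(R) = (R - R) + I*√10 = 0 + I*√10 = I*√10)
n(a) = 18 - 19*a
(w(-19) - 1258)*(n(-18) + (1784 - 1*(-2510))) = (I*√10 - 1258)*((18 - 19*(-18)) + (1784 - 1*(-2510))) = (-1258 + I*√10)*((18 + 342) + (1784 + 2510)) = (-1258 + I*√10)*(360 + 4294) = (-1258 + I*√10)*4654 = -5854732 + 4654*I*√10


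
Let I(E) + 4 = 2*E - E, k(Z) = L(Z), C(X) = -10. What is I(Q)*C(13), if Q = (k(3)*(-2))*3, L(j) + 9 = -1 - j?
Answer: -740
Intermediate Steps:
L(j) = -10 - j (L(j) = -9 + (-1 - j) = -10 - j)
k(Z) = -10 - Z
Q = 78 (Q = ((-10 - 1*3)*(-2))*3 = ((-10 - 3)*(-2))*3 = -13*(-2)*3 = 26*3 = 78)
I(E) = -4 + E (I(E) = -4 + (2*E - E) = -4 + E)
I(Q)*C(13) = (-4 + 78)*(-10) = 74*(-10) = -740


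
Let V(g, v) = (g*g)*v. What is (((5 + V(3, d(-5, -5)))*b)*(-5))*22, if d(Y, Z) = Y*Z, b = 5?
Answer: -126500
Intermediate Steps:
V(g, v) = v*g² (V(g, v) = g²*v = v*g²)
(((5 + V(3, d(-5, -5)))*b)*(-5))*22 = (((5 - 5*(-5)*3²)*5)*(-5))*22 = (((5 + 25*9)*5)*(-5))*22 = (((5 + 225)*5)*(-5))*22 = ((230*5)*(-5))*22 = (1150*(-5))*22 = -5750*22 = -126500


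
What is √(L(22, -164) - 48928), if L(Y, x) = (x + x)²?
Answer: 4*√3666 ≈ 242.19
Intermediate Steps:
L(Y, x) = 4*x² (L(Y, x) = (2*x)² = 4*x²)
√(L(22, -164) - 48928) = √(4*(-164)² - 48928) = √(4*26896 - 48928) = √(107584 - 48928) = √58656 = 4*√3666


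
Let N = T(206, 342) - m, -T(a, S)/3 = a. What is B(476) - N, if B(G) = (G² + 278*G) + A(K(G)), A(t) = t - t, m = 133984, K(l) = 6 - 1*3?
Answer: 493506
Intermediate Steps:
T(a, S) = -3*a
K(l) = 3 (K(l) = 6 - 3 = 3)
A(t) = 0
B(G) = G² + 278*G (B(G) = (G² + 278*G) + 0 = G² + 278*G)
N = -134602 (N = -3*206 - 1*133984 = -618 - 133984 = -134602)
B(476) - N = 476*(278 + 476) - 1*(-134602) = 476*754 + 134602 = 358904 + 134602 = 493506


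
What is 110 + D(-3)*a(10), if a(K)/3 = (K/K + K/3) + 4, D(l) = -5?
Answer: -15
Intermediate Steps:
a(K) = 15 + K (a(K) = 3*((K/K + K/3) + 4) = 3*((1 + K*(1/3)) + 4) = 3*((1 + K/3) + 4) = 3*(5 + K/3) = 15 + K)
110 + D(-3)*a(10) = 110 - 5*(15 + 10) = 110 - 5*25 = 110 - 125 = -15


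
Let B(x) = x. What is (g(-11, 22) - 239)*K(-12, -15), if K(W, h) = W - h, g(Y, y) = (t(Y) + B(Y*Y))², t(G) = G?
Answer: 35583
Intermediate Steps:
g(Y, y) = (Y + Y²)² (g(Y, y) = (Y + Y*Y)² = (Y + Y²)²)
(g(-11, 22) - 239)*K(-12, -15) = ((-11)²*(1 - 11)² - 239)*(-12 - 1*(-15)) = (121*(-10)² - 239)*(-12 + 15) = (121*100 - 239)*3 = (12100 - 239)*3 = 11861*3 = 35583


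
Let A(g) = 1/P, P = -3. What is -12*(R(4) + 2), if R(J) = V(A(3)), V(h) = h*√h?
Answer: -24 + 4*I*√3/3 ≈ -24.0 + 2.3094*I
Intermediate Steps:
A(g) = -⅓ (A(g) = 1/(-3) = -⅓)
V(h) = h^(3/2)
R(J) = -I*√3/9 (R(J) = (-⅓)^(3/2) = -I*√3/9)
-12*(R(4) + 2) = -12*(-I*√3/9 + 2) = -12*(2 - I*√3/9) = -24 + 4*I*√3/3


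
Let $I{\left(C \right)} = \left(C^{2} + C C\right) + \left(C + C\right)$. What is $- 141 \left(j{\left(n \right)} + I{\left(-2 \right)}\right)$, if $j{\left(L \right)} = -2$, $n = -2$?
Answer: $-282$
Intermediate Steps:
$I{\left(C \right)} = 2 C + 2 C^{2}$ ($I{\left(C \right)} = \left(C^{2} + C^{2}\right) + 2 C = 2 C^{2} + 2 C = 2 C + 2 C^{2}$)
$- 141 \left(j{\left(n \right)} + I{\left(-2 \right)}\right) = - 141 \left(-2 + 2 \left(-2\right) \left(1 - 2\right)\right) = - 141 \left(-2 + 2 \left(-2\right) \left(-1\right)\right) = - 141 \left(-2 + 4\right) = \left(-141\right) 2 = -282$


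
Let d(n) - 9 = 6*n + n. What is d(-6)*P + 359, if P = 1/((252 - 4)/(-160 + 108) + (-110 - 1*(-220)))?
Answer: 163561/456 ≈ 358.69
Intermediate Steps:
P = 13/1368 (P = 1/(248/(-52) + (-110 + 220)) = 1/(248*(-1/52) + 110) = 1/(-62/13 + 110) = 1/(1368/13) = 13/1368 ≈ 0.0095029)
d(n) = 9 + 7*n (d(n) = 9 + (6*n + n) = 9 + 7*n)
d(-6)*P + 359 = (9 + 7*(-6))*(13/1368) + 359 = (9 - 42)*(13/1368) + 359 = -33*13/1368 + 359 = -143/456 + 359 = 163561/456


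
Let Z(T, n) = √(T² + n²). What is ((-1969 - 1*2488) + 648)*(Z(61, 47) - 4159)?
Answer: 15841631 - 3809*√5930 ≈ 1.5548e+7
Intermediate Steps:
((-1969 - 1*2488) + 648)*(Z(61, 47) - 4159) = ((-1969 - 1*2488) + 648)*(√(61² + 47²) - 4159) = ((-1969 - 2488) + 648)*(√(3721 + 2209) - 4159) = (-4457 + 648)*(√5930 - 4159) = -3809*(-4159 + √5930) = 15841631 - 3809*√5930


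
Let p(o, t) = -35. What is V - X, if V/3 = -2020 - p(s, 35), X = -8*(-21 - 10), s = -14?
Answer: -6203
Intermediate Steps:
X = 248 (X = -8*(-31) = 248)
V = -5955 (V = 3*(-2020 - 1*(-35)) = 3*(-2020 + 35) = 3*(-1985) = -5955)
V - X = -5955 - 1*248 = -5955 - 248 = -6203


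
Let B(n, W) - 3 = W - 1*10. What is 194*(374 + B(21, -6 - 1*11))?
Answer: 67900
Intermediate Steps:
B(n, W) = -7 + W (B(n, W) = 3 + (W - 1*10) = 3 + (W - 10) = 3 + (-10 + W) = -7 + W)
194*(374 + B(21, -6 - 1*11)) = 194*(374 + (-7 + (-6 - 1*11))) = 194*(374 + (-7 + (-6 - 11))) = 194*(374 + (-7 - 17)) = 194*(374 - 24) = 194*350 = 67900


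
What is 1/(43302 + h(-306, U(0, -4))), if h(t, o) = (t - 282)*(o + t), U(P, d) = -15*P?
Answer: 1/223230 ≈ 4.4797e-6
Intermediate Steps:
h(t, o) = (-282 + t)*(o + t)
1/(43302 + h(-306, U(0, -4))) = 1/(43302 + ((-306)² - (-4230)*0 - 282*(-306) - 15*0*(-306))) = 1/(43302 + (93636 - 282*0 + 86292 + 0*(-306))) = 1/(43302 + (93636 + 0 + 86292 + 0)) = 1/(43302 + 179928) = 1/223230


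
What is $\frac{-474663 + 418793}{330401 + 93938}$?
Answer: $- \frac{55870}{424339} \approx -0.13166$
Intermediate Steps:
$\frac{-474663 + 418793}{330401 + 93938} = - \frac{55870}{424339}$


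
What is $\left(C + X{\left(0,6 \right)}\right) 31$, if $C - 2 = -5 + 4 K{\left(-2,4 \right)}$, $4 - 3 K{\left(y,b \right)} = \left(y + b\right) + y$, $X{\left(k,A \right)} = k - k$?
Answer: $\frac{217}{3} \approx 72.333$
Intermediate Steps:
$X{\left(k,A \right)} = 0$
$K{\left(y,b \right)} = \frac{4}{3} - \frac{2 y}{3} - \frac{b}{3}$ ($K{\left(y,b \right)} = \frac{4}{3} - \frac{\left(y + b\right) + y}{3} = \frac{4}{3} - \frac{\left(b + y\right) + y}{3} = \frac{4}{3} - \frac{b + 2 y}{3} = \frac{4}{3} - \left(\frac{b}{3} + \frac{2 y}{3}\right) = \frac{4}{3} - \frac{2 y}{3} - \frac{b}{3}$)
$C = \frac{7}{3}$ ($C = 2 - \left(5 - 4 \left(\frac{4}{3} - - \frac{4}{3} - \frac{4}{3}\right)\right) = 2 - \left(5 - 4 \left(\frac{4}{3} + \frac{4}{3} - \frac{4}{3}\right)\right) = 2 + \left(-5 + 4 \cdot \frac{4}{3}\right) = 2 + \left(-5 + \frac{16}{3}\right) = 2 + \frac{1}{3} = \frac{7}{3} \approx 2.3333$)
$\left(C + X{\left(0,6 \right)}\right) 31 = \left(\frac{7}{3} + 0\right) 31 = \frac{7}{3} \cdot 31 = \frac{217}{3}$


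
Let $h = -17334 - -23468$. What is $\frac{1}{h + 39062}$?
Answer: $\frac{1}{45196} \approx 2.2126 \cdot 10^{-5}$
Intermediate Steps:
$h = 6134$ ($h = -17334 + 23468 = 6134$)
$\frac{1}{h + 39062} = \frac{1}{6134 + 39062} = \frac{1}{45196}$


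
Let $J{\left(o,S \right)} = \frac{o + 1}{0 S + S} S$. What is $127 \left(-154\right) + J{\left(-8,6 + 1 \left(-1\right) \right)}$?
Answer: $-19565$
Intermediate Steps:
$J{\left(o,S \right)} = 1 + o$ ($J{\left(o,S \right)} = \frac{1 + o}{0 + S} S = \frac{1 + o}{S} S = 1 + o$)
$127 \left(-154\right) + J{\left(-8,6 + 1 \left(-1\right) \right)} = 127 \left(-154\right) + \left(1 - 8\right) = -19558 - 7 = -19565$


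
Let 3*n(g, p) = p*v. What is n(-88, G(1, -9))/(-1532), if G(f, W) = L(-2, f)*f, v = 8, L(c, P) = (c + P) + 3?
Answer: -4/1149 ≈ -0.0034813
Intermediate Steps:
L(c, P) = 3 + P + c (L(c, P) = (P + c) + 3 = 3 + P + c)
G(f, W) = f*(1 + f) (G(f, W) = (3 + f - 2)*f = (1 + f)*f = f*(1 + f))
n(g, p) = 8*p/3 (n(g, p) = (p*8)/3 = (8*p)/3 = 8*p/3)
n(-88, G(1, -9))/(-1532) = (8*(1*(1 + 1))/3)/(-1532) = (8*(1*2)/3)*(-1/1532) = ((8/3)*2)*(-1/1532) = (16/3)*(-1/1532) = -4/1149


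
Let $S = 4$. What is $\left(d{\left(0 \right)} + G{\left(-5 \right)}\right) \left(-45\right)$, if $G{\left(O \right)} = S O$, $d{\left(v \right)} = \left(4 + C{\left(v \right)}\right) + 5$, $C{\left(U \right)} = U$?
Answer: $495$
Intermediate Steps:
$d{\left(v \right)} = 9 + v$ ($d{\left(v \right)} = \left(4 + v\right) + 5 = 9 + v$)
$G{\left(O \right)} = 4 O$
$\left(d{\left(0 \right)} + G{\left(-5 \right)}\right) \left(-45\right) = \left(\left(9 + 0\right) + 4 \left(-5\right)\right) \left(-45\right) = \left(9 - 20\right) \left(-45\right) = \left(-11\right) \left(-45\right) = 495$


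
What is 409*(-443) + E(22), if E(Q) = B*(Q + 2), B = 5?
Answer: -181067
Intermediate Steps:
E(Q) = 10 + 5*Q (E(Q) = 5*(Q + 2) = 5*(2 + Q) = 10 + 5*Q)
409*(-443) + E(22) = 409*(-443) + (10 + 5*22) = -181187 + (10 + 110) = -181187 + 120 = -181067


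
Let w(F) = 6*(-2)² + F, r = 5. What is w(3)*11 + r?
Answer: 302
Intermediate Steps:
w(F) = 24 + F (w(F) = 6*4 + F = 24 + F)
w(3)*11 + r = (24 + 3)*11 + 5 = 27*11 + 5 = 297 + 5 = 302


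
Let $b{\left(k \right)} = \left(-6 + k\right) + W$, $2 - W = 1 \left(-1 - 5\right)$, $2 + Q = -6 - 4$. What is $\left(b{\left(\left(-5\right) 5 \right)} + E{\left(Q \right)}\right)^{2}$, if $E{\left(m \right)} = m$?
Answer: $1225$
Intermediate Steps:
$Q = -12$ ($Q = -2 - 10 = -12$)
$W = 8$ ($W = 2 - 1 \left(-1 - 5\right) = 2 - 1 \left(-6\right) = 2 - -6 = 2 + 6 = 8$)
$b{\left(k \right)} = 2 + k$ ($b{\left(k \right)} = \left(-6 + k\right) + 8 = 2 + k$)
$\left(b{\left(\left(-5\right) 5 \right)} + E{\left(Q \right)}\right)^{2} = \left(\left(2 - 25\right) - 12\right)^{2} = \left(-23 - 12\right)^{2} = \left(-35\right)^{2} = 1225$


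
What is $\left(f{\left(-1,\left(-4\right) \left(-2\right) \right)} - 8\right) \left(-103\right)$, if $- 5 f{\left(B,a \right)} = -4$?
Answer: $\frac{3708}{5} \approx 741.6$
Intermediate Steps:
$f{\left(B,a \right)} = \frac{4}{5}$ ($f{\left(B,a \right)} = \left(- \frac{1}{5}\right) \left(-4\right) = \frac{4}{5}$)
$\left(f{\left(-1,\left(-4\right) \left(-2\right) \right)} - 8\right) \left(-103\right) = \left(\frac{4}{5} - 8\right) \left(-103\right) = \left(- \frac{36}{5}\right) \left(-103\right) = \frac{3708}{5}$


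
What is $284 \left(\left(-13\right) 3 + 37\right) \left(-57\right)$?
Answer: $32376$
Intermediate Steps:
$284 \left(\left(-13\right) 3 + 37\right) \left(-57\right) = 284 \left(-39 + 37\right) \left(-57\right) = 284 \left(\left(-2\right) \left(-57\right)\right) = 284 \cdot 114 = 32376$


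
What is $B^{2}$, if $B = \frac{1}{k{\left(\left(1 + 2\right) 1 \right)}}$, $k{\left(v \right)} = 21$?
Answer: $\frac{1}{441} \approx 0.0022676$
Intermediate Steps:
$B = \frac{1}{21} \approx 0.047619$
$B^{2} = \left(\frac{1}{21}\right)^{2} = \frac{1}{441}$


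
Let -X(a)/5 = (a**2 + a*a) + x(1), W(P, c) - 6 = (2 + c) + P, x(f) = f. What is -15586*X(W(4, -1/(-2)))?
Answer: 24431055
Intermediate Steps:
W(P, c) = 8 + P + c (W(P, c) = 6 + ((2 + c) + P) = 6 + (2 + P + c) = 8 + P + c)
X(a) = -5 - 10*a**2 (X(a) = -5*((a**2 + a*a) + 1) = -5*((a**2 + a**2) + 1) = -5*(2*a**2 + 1) = -5*(1 + 2*a**2) = -5 - 10*a**2)
-15586*X(W(4, -1/(-2))) = -15586*(-5 - 10*(8 + 4 - 1/(-2))**2) = -15586*(-5 - 10*(8 + 4 - 1*(-1/2))**2) = -15586*(-5 - 10*(8 + 4 + 1/2)**2) = -15586*(-5 - 10*(25/2)**2) = -15586*(-5 - 10*625/4) = -15586*(-5 - 3125/2) = -15586*(-3135/2) = 24431055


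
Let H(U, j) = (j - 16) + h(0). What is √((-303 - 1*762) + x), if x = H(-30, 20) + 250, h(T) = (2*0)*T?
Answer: I*√811 ≈ 28.478*I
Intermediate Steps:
h(T) = 0 (h(T) = 0*T = 0)
H(U, j) = -16 + j (H(U, j) = (j - 16) + 0 = (-16 + j) + 0 = -16 + j)
x = 254 (x = (-16 + 20) + 250 = 4 + 250 = 254)
√((-303 - 1*762) + x) = √((-303 - 1*762) + 254) = √((-303 - 762) + 254) = √(-1065 + 254) = √(-811) = I*√811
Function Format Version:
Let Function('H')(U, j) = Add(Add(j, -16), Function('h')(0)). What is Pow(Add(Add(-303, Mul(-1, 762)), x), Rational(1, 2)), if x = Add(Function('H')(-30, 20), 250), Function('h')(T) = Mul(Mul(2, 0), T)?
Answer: Mul(I, Pow(811, Rational(1, 2))) ≈ Mul(28.478, I)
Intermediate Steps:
Function('h')(T) = 0 (Function('h')(T) = Mul(0, T) = 0)
Function('H')(U, j) = Add(-16, j) (Function('H')(U, j) = Add(Add(j, -16), 0) = Add(Add(-16, j), 0) = Add(-16, j))
x = 254 (x = Add(Add(-16, 20), 250) = Add(4, 250) = 254)
Pow(Add(Add(-303, Mul(-1, 762)), x), Rational(1, 2)) = Pow(Add(Add(-303, Mul(-1, 762)), 254), Rational(1, 2)) = Pow(Add(Add(-303, -762), 254), Rational(1, 2)) = Pow(Add(-1065, 254), Rational(1, 2)) = Pow(-811, Rational(1, 2)) = Mul(I, Pow(811, Rational(1, 2)))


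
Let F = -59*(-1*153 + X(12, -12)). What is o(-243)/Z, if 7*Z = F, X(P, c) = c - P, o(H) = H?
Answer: -567/3481 ≈ -0.16288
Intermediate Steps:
F = 10443 (F = -59*(-1*153 + (-12 - 1*12)) = -59*(-153 + (-12 - 12)) = -59*(-153 - 24) = -59*(-177) = 10443)
Z = 10443/7 (Z = (1/7)*10443 = 10443/7 ≈ 1491.9)
o(-243)/Z = -243/10443/7 = -243*7/10443 = -567/3481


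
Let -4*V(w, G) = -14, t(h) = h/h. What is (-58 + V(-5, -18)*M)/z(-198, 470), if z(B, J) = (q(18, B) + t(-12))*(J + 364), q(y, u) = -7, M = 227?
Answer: -491/3336 ≈ -0.14718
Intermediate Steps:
t(h) = 1
V(w, G) = 7/2 (V(w, G) = -¼*(-14) = 7/2)
z(B, J) = -2184 - 6*J (z(B, J) = (-7 + 1)*(J + 364) = -6*(364 + J) = -2184 - 6*J)
(-58 + V(-5, -18)*M)/z(-198, 470) = (-58 + (7/2)*227)/(-2184 - 6*470) = (-58 + 1589/2)/(-2184 - 2820) = (1473/2)/(-5004) = (1473/2)*(-1/5004) = -491/3336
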